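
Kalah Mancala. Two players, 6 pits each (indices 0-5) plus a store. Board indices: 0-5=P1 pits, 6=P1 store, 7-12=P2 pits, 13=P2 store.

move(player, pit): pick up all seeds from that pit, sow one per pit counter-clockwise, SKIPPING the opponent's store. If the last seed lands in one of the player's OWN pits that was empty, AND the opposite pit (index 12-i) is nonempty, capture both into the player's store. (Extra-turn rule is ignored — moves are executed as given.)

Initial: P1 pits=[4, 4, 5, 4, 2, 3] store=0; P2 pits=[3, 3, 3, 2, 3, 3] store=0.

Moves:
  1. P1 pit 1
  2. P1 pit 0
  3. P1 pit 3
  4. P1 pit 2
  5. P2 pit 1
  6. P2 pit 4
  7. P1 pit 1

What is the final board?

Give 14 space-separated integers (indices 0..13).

Move 1: P1 pit1 -> P1=[4,0,6,5,3,4](0) P2=[3,3,3,2,3,3](0)
Move 2: P1 pit0 -> P1=[0,1,7,6,4,4](0) P2=[3,3,3,2,3,3](0)
Move 3: P1 pit3 -> P1=[0,1,7,0,5,5](1) P2=[4,4,4,2,3,3](0)
Move 4: P1 pit2 -> P1=[0,1,0,1,6,6](2) P2=[5,5,5,2,3,3](0)
Move 5: P2 pit1 -> P1=[0,1,0,1,6,6](2) P2=[5,0,6,3,4,4](1)
Move 6: P2 pit4 -> P1=[1,2,0,1,6,6](2) P2=[5,0,6,3,0,5](2)
Move 7: P1 pit1 -> P1=[1,0,1,2,6,6](2) P2=[5,0,6,3,0,5](2)

Answer: 1 0 1 2 6 6 2 5 0 6 3 0 5 2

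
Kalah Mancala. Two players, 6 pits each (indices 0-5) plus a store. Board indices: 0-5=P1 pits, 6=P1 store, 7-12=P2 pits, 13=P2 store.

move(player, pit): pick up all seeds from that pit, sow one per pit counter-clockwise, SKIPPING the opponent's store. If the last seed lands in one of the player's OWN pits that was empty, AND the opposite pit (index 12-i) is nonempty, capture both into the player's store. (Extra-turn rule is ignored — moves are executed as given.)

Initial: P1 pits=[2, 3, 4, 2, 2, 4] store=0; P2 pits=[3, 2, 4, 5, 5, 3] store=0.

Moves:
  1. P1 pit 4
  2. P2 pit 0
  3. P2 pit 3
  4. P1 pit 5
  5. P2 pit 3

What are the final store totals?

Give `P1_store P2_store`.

Move 1: P1 pit4 -> P1=[2,3,4,2,0,5](1) P2=[3,2,4,5,5,3](0)
Move 2: P2 pit0 -> P1=[2,3,4,2,0,5](1) P2=[0,3,5,6,5,3](0)
Move 3: P2 pit3 -> P1=[3,4,5,2,0,5](1) P2=[0,3,5,0,6,4](1)
Move 4: P1 pit5 -> P1=[3,4,5,2,0,0](2) P2=[1,4,6,1,6,4](1)
Move 5: P2 pit3 -> P1=[3,4,5,2,0,0](2) P2=[1,4,6,0,7,4](1)

Answer: 2 1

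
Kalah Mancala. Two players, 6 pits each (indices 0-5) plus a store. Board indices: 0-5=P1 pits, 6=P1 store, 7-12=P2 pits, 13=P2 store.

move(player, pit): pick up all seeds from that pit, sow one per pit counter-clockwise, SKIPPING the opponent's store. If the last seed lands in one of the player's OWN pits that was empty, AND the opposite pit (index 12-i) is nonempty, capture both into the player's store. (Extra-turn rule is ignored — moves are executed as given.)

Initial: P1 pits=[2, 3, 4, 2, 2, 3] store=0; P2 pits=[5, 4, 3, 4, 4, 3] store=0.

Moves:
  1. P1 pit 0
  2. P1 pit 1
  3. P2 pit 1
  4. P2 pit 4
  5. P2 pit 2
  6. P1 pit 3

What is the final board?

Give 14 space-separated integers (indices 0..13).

Move 1: P1 pit0 -> P1=[0,4,5,2,2,3](0) P2=[5,4,3,4,4,3](0)
Move 2: P1 pit1 -> P1=[0,0,6,3,3,4](0) P2=[5,4,3,4,4,3](0)
Move 3: P2 pit1 -> P1=[0,0,6,3,3,4](0) P2=[5,0,4,5,5,4](0)
Move 4: P2 pit4 -> P1=[1,1,7,3,3,4](0) P2=[5,0,4,5,0,5](1)
Move 5: P2 pit2 -> P1=[1,1,7,3,3,4](0) P2=[5,0,0,6,1,6](2)
Move 6: P1 pit3 -> P1=[1,1,7,0,4,5](1) P2=[5,0,0,6,1,6](2)

Answer: 1 1 7 0 4 5 1 5 0 0 6 1 6 2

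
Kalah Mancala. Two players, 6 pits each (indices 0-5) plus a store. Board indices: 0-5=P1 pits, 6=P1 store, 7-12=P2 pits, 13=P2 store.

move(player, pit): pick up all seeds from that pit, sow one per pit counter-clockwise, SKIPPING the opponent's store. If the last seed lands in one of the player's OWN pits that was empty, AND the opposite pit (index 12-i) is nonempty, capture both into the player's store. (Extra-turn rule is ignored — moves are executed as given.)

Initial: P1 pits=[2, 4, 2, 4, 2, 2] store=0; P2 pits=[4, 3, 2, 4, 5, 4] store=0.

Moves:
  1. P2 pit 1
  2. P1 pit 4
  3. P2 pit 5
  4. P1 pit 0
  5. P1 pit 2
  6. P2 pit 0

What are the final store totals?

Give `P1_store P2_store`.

Move 1: P2 pit1 -> P1=[2,4,2,4,2,2](0) P2=[4,0,3,5,6,4](0)
Move 2: P1 pit4 -> P1=[2,4,2,4,0,3](1) P2=[4,0,3,5,6,4](0)
Move 3: P2 pit5 -> P1=[3,5,3,4,0,3](1) P2=[4,0,3,5,6,0](1)
Move 4: P1 pit0 -> P1=[0,6,4,5,0,3](1) P2=[4,0,3,5,6,0](1)
Move 5: P1 pit2 -> P1=[0,6,0,6,1,4](2) P2=[4,0,3,5,6,0](1)
Move 6: P2 pit0 -> P1=[0,6,0,6,1,4](2) P2=[0,1,4,6,7,0](1)

Answer: 2 1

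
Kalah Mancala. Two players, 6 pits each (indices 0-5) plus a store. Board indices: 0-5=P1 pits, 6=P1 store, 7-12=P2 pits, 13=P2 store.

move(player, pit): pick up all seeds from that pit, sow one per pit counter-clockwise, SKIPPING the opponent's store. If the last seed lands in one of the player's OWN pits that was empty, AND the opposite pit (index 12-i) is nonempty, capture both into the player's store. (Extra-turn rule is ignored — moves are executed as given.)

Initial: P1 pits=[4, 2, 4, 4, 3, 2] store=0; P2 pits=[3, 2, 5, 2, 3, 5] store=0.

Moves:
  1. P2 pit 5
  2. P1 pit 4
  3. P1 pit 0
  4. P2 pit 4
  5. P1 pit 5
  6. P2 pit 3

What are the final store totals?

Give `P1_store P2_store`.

Move 1: P2 pit5 -> P1=[5,3,5,5,3,2](0) P2=[3,2,5,2,3,0](1)
Move 2: P1 pit4 -> P1=[5,3,5,5,0,3](1) P2=[4,2,5,2,3,0](1)
Move 3: P1 pit0 -> P1=[0,4,6,6,1,4](1) P2=[4,2,5,2,3,0](1)
Move 4: P2 pit4 -> P1=[1,4,6,6,1,4](1) P2=[4,2,5,2,0,1](2)
Move 5: P1 pit5 -> P1=[1,4,6,6,1,0](2) P2=[5,3,6,2,0,1](2)
Move 6: P2 pit3 -> P1=[1,4,6,6,1,0](2) P2=[5,3,6,0,1,2](2)

Answer: 2 2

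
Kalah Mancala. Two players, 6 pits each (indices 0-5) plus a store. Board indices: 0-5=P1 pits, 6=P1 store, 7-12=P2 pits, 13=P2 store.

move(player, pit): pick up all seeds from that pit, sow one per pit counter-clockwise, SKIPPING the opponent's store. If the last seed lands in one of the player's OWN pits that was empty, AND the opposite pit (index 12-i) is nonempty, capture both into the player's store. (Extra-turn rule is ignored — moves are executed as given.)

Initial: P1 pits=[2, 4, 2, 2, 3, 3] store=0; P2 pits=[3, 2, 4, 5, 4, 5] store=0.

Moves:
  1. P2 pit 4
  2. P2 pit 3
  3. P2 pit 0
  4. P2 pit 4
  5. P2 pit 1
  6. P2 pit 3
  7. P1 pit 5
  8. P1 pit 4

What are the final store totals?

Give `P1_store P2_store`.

Answer: 2 12

Derivation:
Move 1: P2 pit4 -> P1=[3,5,2,2,3,3](0) P2=[3,2,4,5,0,6](1)
Move 2: P2 pit3 -> P1=[4,6,2,2,3,3](0) P2=[3,2,4,0,1,7](2)
Move 3: P2 pit0 -> P1=[4,6,0,2,3,3](0) P2=[0,3,5,0,1,7](5)
Move 4: P2 pit4 -> P1=[4,6,0,2,3,3](0) P2=[0,3,5,0,0,8](5)
Move 5: P2 pit1 -> P1=[4,0,0,2,3,3](0) P2=[0,0,6,1,0,8](12)
Move 6: P2 pit3 -> P1=[4,0,0,2,3,3](0) P2=[0,0,6,0,1,8](12)
Move 7: P1 pit5 -> P1=[4,0,0,2,3,0](1) P2=[1,1,6,0,1,8](12)
Move 8: P1 pit4 -> P1=[4,0,0,2,0,1](2) P2=[2,1,6,0,1,8](12)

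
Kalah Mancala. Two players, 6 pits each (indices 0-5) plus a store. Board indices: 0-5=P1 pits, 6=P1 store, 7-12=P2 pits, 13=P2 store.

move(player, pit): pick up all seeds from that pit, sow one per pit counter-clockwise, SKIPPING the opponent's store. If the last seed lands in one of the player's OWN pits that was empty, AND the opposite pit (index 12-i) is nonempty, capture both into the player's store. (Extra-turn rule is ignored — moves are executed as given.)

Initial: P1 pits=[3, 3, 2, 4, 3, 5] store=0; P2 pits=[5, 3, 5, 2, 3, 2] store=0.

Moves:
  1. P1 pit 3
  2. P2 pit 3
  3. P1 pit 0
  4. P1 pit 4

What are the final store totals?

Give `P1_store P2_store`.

Move 1: P1 pit3 -> P1=[3,3,2,0,4,6](1) P2=[6,3,5,2,3,2](0)
Move 2: P2 pit3 -> P1=[3,3,2,0,4,6](1) P2=[6,3,5,0,4,3](0)
Move 3: P1 pit0 -> P1=[0,4,3,0,4,6](7) P2=[6,3,0,0,4,3](0)
Move 4: P1 pit4 -> P1=[0,4,3,0,0,7](8) P2=[7,4,0,0,4,3](0)

Answer: 8 0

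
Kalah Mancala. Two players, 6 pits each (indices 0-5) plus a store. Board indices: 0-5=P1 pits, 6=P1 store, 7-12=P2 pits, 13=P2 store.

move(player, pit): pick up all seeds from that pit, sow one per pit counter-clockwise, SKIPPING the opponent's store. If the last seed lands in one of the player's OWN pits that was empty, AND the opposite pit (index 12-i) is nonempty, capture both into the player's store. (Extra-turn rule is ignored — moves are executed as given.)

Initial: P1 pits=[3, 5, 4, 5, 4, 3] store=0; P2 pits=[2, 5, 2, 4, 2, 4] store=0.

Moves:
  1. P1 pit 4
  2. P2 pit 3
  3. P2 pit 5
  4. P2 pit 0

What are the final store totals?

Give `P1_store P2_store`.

Move 1: P1 pit4 -> P1=[3,5,4,5,0,4](1) P2=[3,6,2,4,2,4](0)
Move 2: P2 pit3 -> P1=[4,5,4,5,0,4](1) P2=[3,6,2,0,3,5](1)
Move 3: P2 pit5 -> P1=[5,6,5,6,0,4](1) P2=[3,6,2,0,3,0](2)
Move 4: P2 pit0 -> P1=[5,6,0,6,0,4](1) P2=[0,7,3,0,3,0](8)

Answer: 1 8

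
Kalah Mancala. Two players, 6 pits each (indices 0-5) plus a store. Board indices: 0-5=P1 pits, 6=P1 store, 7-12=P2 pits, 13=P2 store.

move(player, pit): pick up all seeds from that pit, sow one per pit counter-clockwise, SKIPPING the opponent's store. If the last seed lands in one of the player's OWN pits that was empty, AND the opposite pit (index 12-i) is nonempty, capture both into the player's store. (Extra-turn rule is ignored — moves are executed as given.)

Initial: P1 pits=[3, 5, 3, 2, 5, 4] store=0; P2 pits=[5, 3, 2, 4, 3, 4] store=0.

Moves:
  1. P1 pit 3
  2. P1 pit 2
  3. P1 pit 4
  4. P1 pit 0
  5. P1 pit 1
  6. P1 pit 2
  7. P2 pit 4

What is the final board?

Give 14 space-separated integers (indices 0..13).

Answer: 1 1 0 4 2 8 2 7 4 3 5 0 5 1

Derivation:
Move 1: P1 pit3 -> P1=[3,5,3,0,6,5](0) P2=[5,3,2,4,3,4](0)
Move 2: P1 pit2 -> P1=[3,5,0,1,7,6](0) P2=[5,3,2,4,3,4](0)
Move 3: P1 pit4 -> P1=[3,5,0,1,0,7](1) P2=[6,4,3,5,4,4](0)
Move 4: P1 pit0 -> P1=[0,6,1,2,0,7](1) P2=[6,4,3,5,4,4](0)
Move 5: P1 pit1 -> P1=[0,0,2,3,1,8](2) P2=[7,4,3,5,4,4](0)
Move 6: P1 pit2 -> P1=[0,0,0,4,2,8](2) P2=[7,4,3,5,4,4](0)
Move 7: P2 pit4 -> P1=[1,1,0,4,2,8](2) P2=[7,4,3,5,0,5](1)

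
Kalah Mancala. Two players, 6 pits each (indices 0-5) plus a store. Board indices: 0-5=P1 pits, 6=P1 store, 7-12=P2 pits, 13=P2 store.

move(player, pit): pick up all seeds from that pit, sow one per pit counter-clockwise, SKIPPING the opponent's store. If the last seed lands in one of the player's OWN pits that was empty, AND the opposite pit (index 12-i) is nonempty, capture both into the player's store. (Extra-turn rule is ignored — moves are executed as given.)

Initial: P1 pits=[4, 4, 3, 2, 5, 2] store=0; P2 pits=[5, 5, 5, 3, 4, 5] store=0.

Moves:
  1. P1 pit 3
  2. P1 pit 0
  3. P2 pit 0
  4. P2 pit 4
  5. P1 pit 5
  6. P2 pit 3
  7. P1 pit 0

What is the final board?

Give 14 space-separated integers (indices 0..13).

Move 1: P1 pit3 -> P1=[4,4,3,0,6,3](0) P2=[5,5,5,3,4,5](0)
Move 2: P1 pit0 -> P1=[0,5,4,1,7,3](0) P2=[5,5,5,3,4,5](0)
Move 3: P2 pit0 -> P1=[0,5,4,1,7,3](0) P2=[0,6,6,4,5,6](0)
Move 4: P2 pit4 -> P1=[1,6,5,1,7,3](0) P2=[0,6,6,4,0,7](1)
Move 5: P1 pit5 -> P1=[1,6,5,1,7,0](1) P2=[1,7,6,4,0,7](1)
Move 6: P2 pit3 -> P1=[2,6,5,1,7,0](1) P2=[1,7,6,0,1,8](2)
Move 7: P1 pit0 -> P1=[0,7,6,1,7,0](1) P2=[1,7,6,0,1,8](2)

Answer: 0 7 6 1 7 0 1 1 7 6 0 1 8 2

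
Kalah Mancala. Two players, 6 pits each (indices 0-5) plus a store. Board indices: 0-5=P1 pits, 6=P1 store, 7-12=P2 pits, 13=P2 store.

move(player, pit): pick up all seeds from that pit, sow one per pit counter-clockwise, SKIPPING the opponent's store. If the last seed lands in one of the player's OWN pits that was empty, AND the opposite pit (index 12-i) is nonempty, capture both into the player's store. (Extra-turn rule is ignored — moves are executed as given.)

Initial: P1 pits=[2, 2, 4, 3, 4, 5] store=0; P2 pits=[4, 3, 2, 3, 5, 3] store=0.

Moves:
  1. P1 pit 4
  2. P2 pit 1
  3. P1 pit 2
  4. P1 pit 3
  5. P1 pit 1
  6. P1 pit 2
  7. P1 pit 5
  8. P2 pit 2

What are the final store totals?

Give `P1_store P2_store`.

Move 1: P1 pit4 -> P1=[2,2,4,3,0,6](1) P2=[5,4,2,3,5,3](0)
Move 2: P2 pit1 -> P1=[2,2,4,3,0,6](1) P2=[5,0,3,4,6,4](0)
Move 3: P1 pit2 -> P1=[2,2,0,4,1,7](2) P2=[5,0,3,4,6,4](0)
Move 4: P1 pit3 -> P1=[2,2,0,0,2,8](3) P2=[6,0,3,4,6,4](0)
Move 5: P1 pit1 -> P1=[2,0,1,0,2,8](7) P2=[6,0,0,4,6,4](0)
Move 6: P1 pit2 -> P1=[2,0,0,1,2,8](7) P2=[6,0,0,4,6,4](0)
Move 7: P1 pit5 -> P1=[3,0,0,1,2,0](8) P2=[7,1,1,5,7,5](0)
Move 8: P2 pit2 -> P1=[3,0,0,1,2,0](8) P2=[7,1,0,6,7,5](0)

Answer: 8 0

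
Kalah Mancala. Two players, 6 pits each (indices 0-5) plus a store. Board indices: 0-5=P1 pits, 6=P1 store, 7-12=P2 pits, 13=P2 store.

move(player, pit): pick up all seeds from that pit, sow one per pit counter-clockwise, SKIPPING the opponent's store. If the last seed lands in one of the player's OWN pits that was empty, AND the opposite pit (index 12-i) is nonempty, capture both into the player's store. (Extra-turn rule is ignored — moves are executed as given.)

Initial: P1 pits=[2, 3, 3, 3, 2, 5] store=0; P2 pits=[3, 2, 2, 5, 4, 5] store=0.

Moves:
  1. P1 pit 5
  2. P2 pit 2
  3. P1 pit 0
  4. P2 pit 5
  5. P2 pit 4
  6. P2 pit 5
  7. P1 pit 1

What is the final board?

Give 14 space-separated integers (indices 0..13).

Move 1: P1 pit5 -> P1=[2,3,3,3,2,0](1) P2=[4,3,3,6,4,5](0)
Move 2: P2 pit2 -> P1=[2,3,3,3,2,0](1) P2=[4,3,0,7,5,6](0)
Move 3: P1 pit0 -> P1=[0,4,4,3,2,0](1) P2=[4,3,0,7,5,6](0)
Move 4: P2 pit5 -> P1=[1,5,5,4,3,0](1) P2=[4,3,0,7,5,0](1)
Move 5: P2 pit4 -> P1=[2,6,6,4,3,0](1) P2=[4,3,0,7,0,1](2)
Move 6: P2 pit5 -> P1=[2,6,6,4,3,0](1) P2=[4,3,0,7,0,0](3)
Move 7: P1 pit1 -> P1=[2,0,7,5,4,1](2) P2=[5,3,0,7,0,0](3)

Answer: 2 0 7 5 4 1 2 5 3 0 7 0 0 3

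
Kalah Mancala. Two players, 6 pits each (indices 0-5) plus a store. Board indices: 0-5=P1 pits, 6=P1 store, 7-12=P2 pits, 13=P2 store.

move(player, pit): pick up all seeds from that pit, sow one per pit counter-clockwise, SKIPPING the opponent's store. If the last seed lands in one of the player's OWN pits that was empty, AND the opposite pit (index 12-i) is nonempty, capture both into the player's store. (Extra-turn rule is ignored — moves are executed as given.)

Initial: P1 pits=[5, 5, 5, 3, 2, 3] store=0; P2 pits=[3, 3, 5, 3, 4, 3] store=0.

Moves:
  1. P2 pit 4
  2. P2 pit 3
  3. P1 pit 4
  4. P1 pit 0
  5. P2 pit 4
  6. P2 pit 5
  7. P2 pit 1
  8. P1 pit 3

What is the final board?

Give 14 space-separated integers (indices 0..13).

Move 1: P2 pit4 -> P1=[6,6,5,3,2,3](0) P2=[3,3,5,3,0,4](1)
Move 2: P2 pit3 -> P1=[6,6,5,3,2,3](0) P2=[3,3,5,0,1,5](2)
Move 3: P1 pit4 -> P1=[6,6,5,3,0,4](1) P2=[3,3,5,0,1,5](2)
Move 4: P1 pit0 -> P1=[0,7,6,4,1,5](2) P2=[3,3,5,0,1,5](2)
Move 5: P2 pit4 -> P1=[0,7,6,4,1,5](2) P2=[3,3,5,0,0,6](2)
Move 6: P2 pit5 -> P1=[1,8,7,5,2,5](2) P2=[3,3,5,0,0,0](3)
Move 7: P2 pit1 -> P1=[1,0,7,5,2,5](2) P2=[3,0,6,1,0,0](12)
Move 8: P1 pit3 -> P1=[1,0,7,0,3,6](3) P2=[4,1,6,1,0,0](12)

Answer: 1 0 7 0 3 6 3 4 1 6 1 0 0 12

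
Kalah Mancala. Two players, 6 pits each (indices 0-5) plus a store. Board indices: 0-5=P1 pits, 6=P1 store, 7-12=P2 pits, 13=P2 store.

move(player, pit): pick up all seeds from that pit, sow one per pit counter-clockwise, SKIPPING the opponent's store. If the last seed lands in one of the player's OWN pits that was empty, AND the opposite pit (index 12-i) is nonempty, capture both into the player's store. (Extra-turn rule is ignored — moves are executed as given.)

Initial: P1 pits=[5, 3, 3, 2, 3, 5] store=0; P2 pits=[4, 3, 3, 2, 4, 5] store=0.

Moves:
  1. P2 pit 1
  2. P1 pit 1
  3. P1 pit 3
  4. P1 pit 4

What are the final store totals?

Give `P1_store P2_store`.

Answer: 2 0

Derivation:
Move 1: P2 pit1 -> P1=[5,3,3,2,3,5](0) P2=[4,0,4,3,5,5](0)
Move 2: P1 pit1 -> P1=[5,0,4,3,4,5](0) P2=[4,0,4,3,5,5](0)
Move 3: P1 pit3 -> P1=[5,0,4,0,5,6](1) P2=[4,0,4,3,5,5](0)
Move 4: P1 pit4 -> P1=[5,0,4,0,0,7](2) P2=[5,1,5,3,5,5](0)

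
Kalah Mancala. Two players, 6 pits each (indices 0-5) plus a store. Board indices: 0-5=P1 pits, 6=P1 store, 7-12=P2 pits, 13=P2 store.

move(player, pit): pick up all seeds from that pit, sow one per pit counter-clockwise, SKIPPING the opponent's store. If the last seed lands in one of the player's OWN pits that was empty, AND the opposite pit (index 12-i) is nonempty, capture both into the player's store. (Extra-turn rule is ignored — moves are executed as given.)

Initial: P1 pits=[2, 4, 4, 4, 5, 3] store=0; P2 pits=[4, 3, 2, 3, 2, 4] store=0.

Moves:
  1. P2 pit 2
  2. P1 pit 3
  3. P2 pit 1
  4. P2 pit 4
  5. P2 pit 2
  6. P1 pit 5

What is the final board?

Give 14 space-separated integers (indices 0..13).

Move 1: P2 pit2 -> P1=[2,4,4,4,5,3](0) P2=[4,3,0,4,3,4](0)
Move 2: P1 pit3 -> P1=[2,4,4,0,6,4](1) P2=[5,3,0,4,3,4](0)
Move 3: P2 pit1 -> P1=[2,4,4,0,6,4](1) P2=[5,0,1,5,4,4](0)
Move 4: P2 pit4 -> P1=[3,5,4,0,6,4](1) P2=[5,0,1,5,0,5](1)
Move 5: P2 pit2 -> P1=[3,5,4,0,6,4](1) P2=[5,0,0,6,0,5](1)
Move 6: P1 pit5 -> P1=[3,5,4,0,6,0](2) P2=[6,1,1,6,0,5](1)

Answer: 3 5 4 0 6 0 2 6 1 1 6 0 5 1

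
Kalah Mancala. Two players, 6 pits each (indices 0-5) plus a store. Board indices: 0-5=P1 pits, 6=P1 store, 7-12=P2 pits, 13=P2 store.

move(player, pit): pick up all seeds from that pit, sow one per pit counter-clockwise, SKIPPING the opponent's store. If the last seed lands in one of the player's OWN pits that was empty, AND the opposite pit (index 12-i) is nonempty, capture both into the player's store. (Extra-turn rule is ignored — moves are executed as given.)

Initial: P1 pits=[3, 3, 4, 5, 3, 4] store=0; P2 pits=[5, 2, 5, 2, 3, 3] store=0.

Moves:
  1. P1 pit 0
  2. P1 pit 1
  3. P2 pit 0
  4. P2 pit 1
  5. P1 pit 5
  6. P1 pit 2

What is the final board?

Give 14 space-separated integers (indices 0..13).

Move 1: P1 pit0 -> P1=[0,4,5,6,3,4](0) P2=[5,2,5,2,3,3](0)
Move 2: P1 pit1 -> P1=[0,0,6,7,4,5](0) P2=[5,2,5,2,3,3](0)
Move 3: P2 pit0 -> P1=[0,0,6,7,4,5](0) P2=[0,3,6,3,4,4](0)
Move 4: P2 pit1 -> P1=[0,0,6,7,4,5](0) P2=[0,0,7,4,5,4](0)
Move 5: P1 pit5 -> P1=[0,0,6,7,4,0](1) P2=[1,1,8,5,5,4](0)
Move 6: P1 pit2 -> P1=[0,0,0,8,5,1](2) P2=[2,2,8,5,5,4](0)

Answer: 0 0 0 8 5 1 2 2 2 8 5 5 4 0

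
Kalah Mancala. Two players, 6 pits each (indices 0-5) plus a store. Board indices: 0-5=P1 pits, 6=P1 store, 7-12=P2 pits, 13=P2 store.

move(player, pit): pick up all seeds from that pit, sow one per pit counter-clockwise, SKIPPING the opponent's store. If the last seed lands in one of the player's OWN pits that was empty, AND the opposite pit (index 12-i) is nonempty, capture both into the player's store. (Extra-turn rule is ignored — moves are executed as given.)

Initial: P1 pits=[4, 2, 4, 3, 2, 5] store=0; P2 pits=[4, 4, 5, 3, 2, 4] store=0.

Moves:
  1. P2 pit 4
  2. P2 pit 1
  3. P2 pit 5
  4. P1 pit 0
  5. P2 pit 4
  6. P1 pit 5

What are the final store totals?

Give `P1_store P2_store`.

Move 1: P2 pit4 -> P1=[4,2,4,3,2,5](0) P2=[4,4,5,3,0,5](1)
Move 2: P2 pit1 -> P1=[4,2,4,3,2,5](0) P2=[4,0,6,4,1,6](1)
Move 3: P2 pit5 -> P1=[5,3,5,4,3,5](0) P2=[4,0,6,4,1,0](2)
Move 4: P1 pit0 -> P1=[0,4,6,5,4,6](0) P2=[4,0,6,4,1,0](2)
Move 5: P2 pit4 -> P1=[0,4,6,5,4,6](0) P2=[4,0,6,4,0,1](2)
Move 6: P1 pit5 -> P1=[0,4,6,5,4,0](1) P2=[5,1,7,5,1,1](2)

Answer: 1 2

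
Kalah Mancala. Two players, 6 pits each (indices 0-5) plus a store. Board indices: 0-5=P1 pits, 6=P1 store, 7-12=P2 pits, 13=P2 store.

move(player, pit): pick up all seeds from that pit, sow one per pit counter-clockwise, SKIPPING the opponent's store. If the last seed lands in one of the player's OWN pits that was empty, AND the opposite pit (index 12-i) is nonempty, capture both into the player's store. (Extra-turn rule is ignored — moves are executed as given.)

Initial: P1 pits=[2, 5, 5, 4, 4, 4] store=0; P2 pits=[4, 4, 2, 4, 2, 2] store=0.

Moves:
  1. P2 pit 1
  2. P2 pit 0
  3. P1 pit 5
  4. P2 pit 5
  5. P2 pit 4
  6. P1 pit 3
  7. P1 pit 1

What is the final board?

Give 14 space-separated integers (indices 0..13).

Move 1: P2 pit1 -> P1=[2,5,5,4,4,4](0) P2=[4,0,3,5,3,3](0)
Move 2: P2 pit0 -> P1=[2,5,5,4,4,4](0) P2=[0,1,4,6,4,3](0)
Move 3: P1 pit5 -> P1=[2,5,5,4,4,0](1) P2=[1,2,5,6,4,3](0)
Move 4: P2 pit5 -> P1=[3,6,5,4,4,0](1) P2=[1,2,5,6,4,0](1)
Move 5: P2 pit4 -> P1=[4,7,5,4,4,0](1) P2=[1,2,5,6,0,1](2)
Move 6: P1 pit3 -> P1=[4,7,5,0,5,1](2) P2=[2,2,5,6,0,1](2)
Move 7: P1 pit1 -> P1=[4,0,6,1,6,2](3) P2=[3,3,5,6,0,1](2)

Answer: 4 0 6 1 6 2 3 3 3 5 6 0 1 2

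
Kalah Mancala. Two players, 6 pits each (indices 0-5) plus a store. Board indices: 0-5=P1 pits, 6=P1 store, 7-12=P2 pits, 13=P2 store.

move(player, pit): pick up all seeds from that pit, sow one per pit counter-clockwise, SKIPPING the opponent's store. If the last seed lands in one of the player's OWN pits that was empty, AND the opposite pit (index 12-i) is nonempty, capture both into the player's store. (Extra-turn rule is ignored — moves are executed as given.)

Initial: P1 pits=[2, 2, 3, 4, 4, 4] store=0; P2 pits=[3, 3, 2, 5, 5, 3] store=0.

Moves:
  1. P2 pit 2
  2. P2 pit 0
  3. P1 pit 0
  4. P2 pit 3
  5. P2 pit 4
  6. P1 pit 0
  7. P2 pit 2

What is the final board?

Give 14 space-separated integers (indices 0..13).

Move 1: P2 pit2 -> P1=[2,2,3,4,4,4](0) P2=[3,3,0,6,6,3](0)
Move 2: P2 pit0 -> P1=[2,2,3,4,4,4](0) P2=[0,4,1,7,6,3](0)
Move 3: P1 pit0 -> P1=[0,3,4,4,4,4](0) P2=[0,4,1,7,6,3](0)
Move 4: P2 pit3 -> P1=[1,4,5,5,4,4](0) P2=[0,4,1,0,7,4](1)
Move 5: P2 pit4 -> P1=[2,5,6,6,5,4](0) P2=[0,4,1,0,0,5](2)
Move 6: P1 pit0 -> P1=[0,6,7,6,5,4](0) P2=[0,4,1,0,0,5](2)
Move 7: P2 pit2 -> P1=[0,6,0,6,5,4](0) P2=[0,4,0,0,0,5](10)

Answer: 0 6 0 6 5 4 0 0 4 0 0 0 5 10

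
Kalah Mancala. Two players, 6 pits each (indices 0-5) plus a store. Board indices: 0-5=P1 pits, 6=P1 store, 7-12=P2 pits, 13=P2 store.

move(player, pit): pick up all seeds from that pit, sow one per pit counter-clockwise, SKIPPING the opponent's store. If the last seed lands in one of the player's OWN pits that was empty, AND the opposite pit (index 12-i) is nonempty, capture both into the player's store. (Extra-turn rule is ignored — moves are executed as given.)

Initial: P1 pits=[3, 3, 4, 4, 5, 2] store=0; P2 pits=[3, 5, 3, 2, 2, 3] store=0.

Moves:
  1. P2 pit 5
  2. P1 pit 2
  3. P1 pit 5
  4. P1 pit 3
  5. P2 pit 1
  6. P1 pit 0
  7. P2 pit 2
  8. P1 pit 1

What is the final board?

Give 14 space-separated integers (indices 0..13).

Answer: 0 0 2 2 9 3 4 6 0 0 4 4 2 3

Derivation:
Move 1: P2 pit5 -> P1=[4,4,4,4,5,2](0) P2=[3,5,3,2,2,0](1)
Move 2: P1 pit2 -> P1=[4,4,0,5,6,3](1) P2=[3,5,3,2,2,0](1)
Move 3: P1 pit5 -> P1=[4,4,0,5,6,0](2) P2=[4,6,3,2,2,0](1)
Move 4: P1 pit3 -> P1=[4,4,0,0,7,1](3) P2=[5,7,3,2,2,0](1)
Move 5: P2 pit1 -> P1=[5,5,0,0,7,1](3) P2=[5,0,4,3,3,1](2)
Move 6: P1 pit0 -> P1=[0,6,1,1,8,2](3) P2=[5,0,4,3,3,1](2)
Move 7: P2 pit2 -> P1=[0,6,1,1,8,2](3) P2=[5,0,0,4,4,2](3)
Move 8: P1 pit1 -> P1=[0,0,2,2,9,3](4) P2=[6,0,0,4,4,2](3)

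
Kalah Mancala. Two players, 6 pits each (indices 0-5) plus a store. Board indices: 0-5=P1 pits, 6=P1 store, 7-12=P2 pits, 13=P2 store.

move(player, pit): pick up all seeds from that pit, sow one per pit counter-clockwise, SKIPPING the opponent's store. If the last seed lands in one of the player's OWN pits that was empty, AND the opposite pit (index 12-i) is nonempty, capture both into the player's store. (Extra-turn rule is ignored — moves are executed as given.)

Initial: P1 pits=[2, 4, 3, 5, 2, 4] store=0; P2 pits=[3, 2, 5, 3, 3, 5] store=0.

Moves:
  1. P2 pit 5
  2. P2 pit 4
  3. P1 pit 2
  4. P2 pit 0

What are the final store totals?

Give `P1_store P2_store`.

Move 1: P2 pit5 -> P1=[3,5,4,6,2,4](0) P2=[3,2,5,3,3,0](1)
Move 2: P2 pit4 -> P1=[4,5,4,6,2,4](0) P2=[3,2,5,3,0,1](2)
Move 3: P1 pit2 -> P1=[4,5,0,7,3,5](1) P2=[3,2,5,3,0,1](2)
Move 4: P2 pit0 -> P1=[4,5,0,7,3,5](1) P2=[0,3,6,4,0,1](2)

Answer: 1 2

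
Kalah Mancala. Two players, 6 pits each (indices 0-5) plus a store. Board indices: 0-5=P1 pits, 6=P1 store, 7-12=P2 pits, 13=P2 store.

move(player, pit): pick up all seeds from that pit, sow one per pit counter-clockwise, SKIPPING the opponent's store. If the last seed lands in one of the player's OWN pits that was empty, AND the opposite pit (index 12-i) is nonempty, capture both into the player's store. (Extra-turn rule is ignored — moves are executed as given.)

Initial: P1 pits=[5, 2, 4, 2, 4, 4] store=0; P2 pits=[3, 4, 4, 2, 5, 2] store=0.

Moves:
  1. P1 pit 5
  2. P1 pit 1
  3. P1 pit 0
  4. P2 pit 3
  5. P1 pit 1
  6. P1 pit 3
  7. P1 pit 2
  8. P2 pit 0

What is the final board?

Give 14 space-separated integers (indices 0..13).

Move 1: P1 pit5 -> P1=[5,2,4,2,4,0](1) P2=[4,5,5,2,5,2](0)
Move 2: P1 pit1 -> P1=[5,0,5,3,4,0](1) P2=[4,5,5,2,5,2](0)
Move 3: P1 pit0 -> P1=[0,1,6,4,5,0](6) P2=[0,5,5,2,5,2](0)
Move 4: P2 pit3 -> P1=[0,1,6,4,5,0](6) P2=[0,5,5,0,6,3](0)
Move 5: P1 pit1 -> P1=[0,0,7,4,5,0](6) P2=[0,5,5,0,6,3](0)
Move 6: P1 pit3 -> P1=[0,0,7,0,6,1](7) P2=[1,5,5,0,6,3](0)
Move 7: P1 pit2 -> P1=[0,0,0,1,7,2](8) P2=[2,6,6,0,6,3](0)
Move 8: P2 pit0 -> P1=[0,0,0,1,7,2](8) P2=[0,7,7,0,6,3](0)

Answer: 0 0 0 1 7 2 8 0 7 7 0 6 3 0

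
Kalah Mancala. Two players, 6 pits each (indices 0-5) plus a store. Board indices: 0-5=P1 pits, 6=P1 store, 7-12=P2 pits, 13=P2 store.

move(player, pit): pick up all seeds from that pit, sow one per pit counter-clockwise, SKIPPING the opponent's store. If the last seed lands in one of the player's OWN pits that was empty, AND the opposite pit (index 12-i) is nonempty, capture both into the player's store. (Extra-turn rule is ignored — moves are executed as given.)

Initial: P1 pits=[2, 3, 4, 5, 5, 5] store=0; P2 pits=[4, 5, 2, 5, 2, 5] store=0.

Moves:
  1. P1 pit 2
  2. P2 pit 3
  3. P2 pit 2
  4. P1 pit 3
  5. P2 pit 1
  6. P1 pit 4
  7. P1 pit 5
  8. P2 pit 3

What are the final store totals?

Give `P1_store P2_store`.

Move 1: P1 pit2 -> P1=[2,3,0,6,6,6](1) P2=[4,5,2,5,2,5](0)
Move 2: P2 pit3 -> P1=[3,4,0,6,6,6](1) P2=[4,5,2,0,3,6](1)
Move 3: P2 pit2 -> P1=[3,4,0,6,6,6](1) P2=[4,5,0,1,4,6](1)
Move 4: P1 pit3 -> P1=[3,4,0,0,7,7](2) P2=[5,6,1,1,4,6](1)
Move 5: P2 pit1 -> P1=[4,4,0,0,7,7](2) P2=[5,0,2,2,5,7](2)
Move 6: P1 pit4 -> P1=[4,4,0,0,0,8](3) P2=[6,1,3,3,6,7](2)
Move 7: P1 pit5 -> P1=[5,4,0,0,0,0](4) P2=[7,2,4,4,7,8](2)
Move 8: P2 pit3 -> P1=[6,4,0,0,0,0](4) P2=[7,2,4,0,8,9](3)

Answer: 4 3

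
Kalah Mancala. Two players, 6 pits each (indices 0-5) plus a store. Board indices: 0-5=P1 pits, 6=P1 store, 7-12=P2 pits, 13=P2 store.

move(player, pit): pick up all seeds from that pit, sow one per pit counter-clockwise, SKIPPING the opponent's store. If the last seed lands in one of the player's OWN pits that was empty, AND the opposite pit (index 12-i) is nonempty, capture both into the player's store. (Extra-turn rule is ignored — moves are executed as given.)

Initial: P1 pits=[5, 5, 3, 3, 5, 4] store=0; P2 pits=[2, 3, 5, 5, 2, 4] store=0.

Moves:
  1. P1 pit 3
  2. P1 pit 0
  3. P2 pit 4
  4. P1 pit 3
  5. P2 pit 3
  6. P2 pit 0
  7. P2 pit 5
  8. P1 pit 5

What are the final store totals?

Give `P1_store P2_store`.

Move 1: P1 pit3 -> P1=[5,5,3,0,6,5](1) P2=[2,3,5,5,2,4](0)
Move 2: P1 pit0 -> P1=[0,6,4,1,7,6](1) P2=[2,3,5,5,2,4](0)
Move 3: P2 pit4 -> P1=[0,6,4,1,7,6](1) P2=[2,3,5,5,0,5](1)
Move 4: P1 pit3 -> P1=[0,6,4,0,8,6](1) P2=[2,3,5,5,0,5](1)
Move 5: P2 pit3 -> P1=[1,7,4,0,8,6](1) P2=[2,3,5,0,1,6](2)
Move 6: P2 pit0 -> P1=[1,7,4,0,8,6](1) P2=[0,4,6,0,1,6](2)
Move 7: P2 pit5 -> P1=[2,8,5,1,9,6](1) P2=[0,4,6,0,1,0](3)
Move 8: P1 pit5 -> P1=[2,8,5,1,9,0](2) P2=[1,5,7,1,2,0](3)

Answer: 2 3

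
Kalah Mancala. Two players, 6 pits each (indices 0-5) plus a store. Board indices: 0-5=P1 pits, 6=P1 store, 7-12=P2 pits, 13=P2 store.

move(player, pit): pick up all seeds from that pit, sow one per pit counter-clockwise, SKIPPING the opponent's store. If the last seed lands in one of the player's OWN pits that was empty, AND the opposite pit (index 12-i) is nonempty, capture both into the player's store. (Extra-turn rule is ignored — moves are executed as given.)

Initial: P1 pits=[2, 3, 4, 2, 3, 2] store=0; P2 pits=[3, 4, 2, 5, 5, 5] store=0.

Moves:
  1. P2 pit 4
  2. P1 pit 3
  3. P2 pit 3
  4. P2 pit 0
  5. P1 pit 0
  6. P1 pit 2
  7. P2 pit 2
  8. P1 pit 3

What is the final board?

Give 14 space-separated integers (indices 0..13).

Answer: 0 6 0 0 6 4 0 0 5 0 1 2 8 8

Derivation:
Move 1: P2 pit4 -> P1=[3,4,5,2,3,2](0) P2=[3,4,2,5,0,6](1)
Move 2: P1 pit3 -> P1=[3,4,5,0,4,3](0) P2=[3,4,2,5,0,6](1)
Move 3: P2 pit3 -> P1=[4,5,5,0,4,3](0) P2=[3,4,2,0,1,7](2)
Move 4: P2 pit0 -> P1=[4,5,0,0,4,3](0) P2=[0,5,3,0,1,7](8)
Move 5: P1 pit0 -> P1=[0,6,1,1,5,3](0) P2=[0,5,3,0,1,7](8)
Move 6: P1 pit2 -> P1=[0,6,0,2,5,3](0) P2=[0,5,3,0,1,7](8)
Move 7: P2 pit2 -> P1=[0,6,0,2,5,3](0) P2=[0,5,0,1,2,8](8)
Move 8: P1 pit3 -> P1=[0,6,0,0,6,4](0) P2=[0,5,0,1,2,8](8)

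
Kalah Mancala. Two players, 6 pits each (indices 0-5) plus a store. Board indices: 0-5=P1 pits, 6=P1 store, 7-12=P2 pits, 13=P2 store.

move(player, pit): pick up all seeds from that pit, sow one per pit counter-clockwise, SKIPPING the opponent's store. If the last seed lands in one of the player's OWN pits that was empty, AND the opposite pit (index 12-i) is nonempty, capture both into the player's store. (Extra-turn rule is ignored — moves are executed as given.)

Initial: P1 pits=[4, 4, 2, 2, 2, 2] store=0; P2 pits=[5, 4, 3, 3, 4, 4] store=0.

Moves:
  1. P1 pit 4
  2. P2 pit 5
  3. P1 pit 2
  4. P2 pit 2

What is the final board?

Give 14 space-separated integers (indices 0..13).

Answer: 0 5 0 3 1 4 1 5 4 0 4 5 0 7

Derivation:
Move 1: P1 pit4 -> P1=[4,4,2,2,0,3](1) P2=[5,4,3,3,4,4](0)
Move 2: P2 pit5 -> P1=[5,5,3,2,0,3](1) P2=[5,4,3,3,4,0](1)
Move 3: P1 pit2 -> P1=[5,5,0,3,1,4](1) P2=[5,4,3,3,4,0](1)
Move 4: P2 pit2 -> P1=[0,5,0,3,1,4](1) P2=[5,4,0,4,5,0](7)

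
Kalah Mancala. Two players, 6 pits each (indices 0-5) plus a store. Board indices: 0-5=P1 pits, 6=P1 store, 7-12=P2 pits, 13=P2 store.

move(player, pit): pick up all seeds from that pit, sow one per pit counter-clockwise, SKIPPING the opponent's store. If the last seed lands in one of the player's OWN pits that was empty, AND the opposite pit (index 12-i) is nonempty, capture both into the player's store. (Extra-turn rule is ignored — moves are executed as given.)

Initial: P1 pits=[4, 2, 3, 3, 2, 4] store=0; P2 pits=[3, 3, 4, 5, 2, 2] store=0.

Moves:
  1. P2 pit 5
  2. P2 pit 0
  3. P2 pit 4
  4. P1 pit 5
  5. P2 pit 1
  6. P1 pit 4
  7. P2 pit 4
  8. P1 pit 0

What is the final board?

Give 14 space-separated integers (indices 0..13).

Move 1: P2 pit5 -> P1=[5,2,3,3,2,4](0) P2=[3,3,4,5,2,0](1)
Move 2: P2 pit0 -> P1=[5,2,3,3,2,4](0) P2=[0,4,5,6,2,0](1)
Move 3: P2 pit4 -> P1=[5,2,3,3,2,4](0) P2=[0,4,5,6,0,1](2)
Move 4: P1 pit5 -> P1=[5,2,3,3,2,0](1) P2=[1,5,6,6,0,1](2)
Move 5: P2 pit1 -> P1=[5,2,3,3,2,0](1) P2=[1,0,7,7,1,2](3)
Move 6: P1 pit4 -> P1=[5,2,3,3,0,1](2) P2=[1,0,7,7,1,2](3)
Move 7: P2 pit4 -> P1=[5,2,3,3,0,1](2) P2=[1,0,7,7,0,3](3)
Move 8: P1 pit0 -> P1=[0,3,4,4,1,2](2) P2=[1,0,7,7,0,3](3)

Answer: 0 3 4 4 1 2 2 1 0 7 7 0 3 3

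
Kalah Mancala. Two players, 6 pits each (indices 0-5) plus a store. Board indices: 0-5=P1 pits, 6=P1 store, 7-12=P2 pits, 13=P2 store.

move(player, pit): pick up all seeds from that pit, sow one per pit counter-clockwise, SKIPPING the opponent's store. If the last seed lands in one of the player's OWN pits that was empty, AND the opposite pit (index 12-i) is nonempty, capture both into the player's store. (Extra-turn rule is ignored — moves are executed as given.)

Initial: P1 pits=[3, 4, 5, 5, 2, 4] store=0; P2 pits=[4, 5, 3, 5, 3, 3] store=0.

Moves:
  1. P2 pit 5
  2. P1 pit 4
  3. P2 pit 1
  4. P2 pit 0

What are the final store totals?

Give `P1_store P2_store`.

Answer: 1 2

Derivation:
Move 1: P2 pit5 -> P1=[4,5,5,5,2,4](0) P2=[4,5,3,5,3,0](1)
Move 2: P1 pit4 -> P1=[4,5,5,5,0,5](1) P2=[4,5,3,5,3,0](1)
Move 3: P2 pit1 -> P1=[4,5,5,5,0,5](1) P2=[4,0,4,6,4,1](2)
Move 4: P2 pit0 -> P1=[4,5,5,5,0,5](1) P2=[0,1,5,7,5,1](2)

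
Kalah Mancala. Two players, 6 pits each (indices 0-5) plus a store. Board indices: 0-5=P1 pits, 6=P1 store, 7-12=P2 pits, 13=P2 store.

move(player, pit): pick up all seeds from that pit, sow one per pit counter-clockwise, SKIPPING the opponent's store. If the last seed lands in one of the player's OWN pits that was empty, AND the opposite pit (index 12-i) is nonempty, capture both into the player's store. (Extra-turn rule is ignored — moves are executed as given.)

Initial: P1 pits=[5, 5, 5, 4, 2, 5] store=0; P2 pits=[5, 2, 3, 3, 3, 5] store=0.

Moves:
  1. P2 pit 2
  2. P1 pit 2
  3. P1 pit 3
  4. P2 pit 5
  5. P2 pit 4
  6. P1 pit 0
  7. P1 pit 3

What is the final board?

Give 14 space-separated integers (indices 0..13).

Answer: 0 8 2 0 7 9 3 8 3 0 4 0 1 2

Derivation:
Move 1: P2 pit2 -> P1=[5,5,5,4,2,5](0) P2=[5,2,0,4,4,6](0)
Move 2: P1 pit2 -> P1=[5,5,0,5,3,6](1) P2=[6,2,0,4,4,6](0)
Move 3: P1 pit3 -> P1=[5,5,0,0,4,7](2) P2=[7,3,0,4,4,6](0)
Move 4: P2 pit5 -> P1=[6,6,1,1,5,7](2) P2=[7,3,0,4,4,0](1)
Move 5: P2 pit4 -> P1=[7,7,1,1,5,7](2) P2=[7,3,0,4,0,1](2)
Move 6: P1 pit0 -> P1=[0,8,2,2,6,8](3) P2=[8,3,0,4,0,1](2)
Move 7: P1 pit3 -> P1=[0,8,2,0,7,9](3) P2=[8,3,0,4,0,1](2)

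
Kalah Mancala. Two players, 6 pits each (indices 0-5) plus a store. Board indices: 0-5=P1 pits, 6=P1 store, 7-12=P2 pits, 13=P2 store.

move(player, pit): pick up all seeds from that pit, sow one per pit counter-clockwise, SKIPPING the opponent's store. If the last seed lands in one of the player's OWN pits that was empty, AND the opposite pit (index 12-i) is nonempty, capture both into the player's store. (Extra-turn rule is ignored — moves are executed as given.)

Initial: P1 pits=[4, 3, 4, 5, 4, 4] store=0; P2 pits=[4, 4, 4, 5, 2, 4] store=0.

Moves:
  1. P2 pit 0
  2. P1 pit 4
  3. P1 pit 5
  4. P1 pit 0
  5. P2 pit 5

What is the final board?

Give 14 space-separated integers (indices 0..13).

Move 1: P2 pit0 -> P1=[4,3,4,5,4,4](0) P2=[0,5,5,6,3,4](0)
Move 2: P1 pit4 -> P1=[4,3,4,5,0,5](1) P2=[1,6,5,6,3,4](0)
Move 3: P1 pit5 -> P1=[4,3,4,5,0,0](2) P2=[2,7,6,7,3,4](0)
Move 4: P1 pit0 -> P1=[0,4,5,6,0,0](10) P2=[2,0,6,7,3,4](0)
Move 5: P2 pit5 -> P1=[1,5,6,6,0,0](10) P2=[2,0,6,7,3,0](1)

Answer: 1 5 6 6 0 0 10 2 0 6 7 3 0 1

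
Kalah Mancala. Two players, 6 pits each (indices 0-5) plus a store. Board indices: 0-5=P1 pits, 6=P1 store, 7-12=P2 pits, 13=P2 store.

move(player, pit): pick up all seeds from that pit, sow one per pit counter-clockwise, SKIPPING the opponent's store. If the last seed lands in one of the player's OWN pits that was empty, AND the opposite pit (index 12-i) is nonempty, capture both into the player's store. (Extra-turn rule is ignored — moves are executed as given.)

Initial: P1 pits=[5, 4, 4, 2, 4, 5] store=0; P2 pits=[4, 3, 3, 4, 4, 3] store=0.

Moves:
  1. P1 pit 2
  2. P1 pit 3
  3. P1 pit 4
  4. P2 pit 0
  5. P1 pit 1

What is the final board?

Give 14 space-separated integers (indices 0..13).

Answer: 5 0 1 1 1 9 3 0 5 5 6 5 4 0

Derivation:
Move 1: P1 pit2 -> P1=[5,4,0,3,5,6](1) P2=[4,3,3,4,4,3](0)
Move 2: P1 pit3 -> P1=[5,4,0,0,6,7](2) P2=[4,3,3,4,4,3](0)
Move 3: P1 pit4 -> P1=[5,4,0,0,0,8](3) P2=[5,4,4,5,4,3](0)
Move 4: P2 pit0 -> P1=[5,4,0,0,0,8](3) P2=[0,5,5,6,5,4](0)
Move 5: P1 pit1 -> P1=[5,0,1,1,1,9](3) P2=[0,5,5,6,5,4](0)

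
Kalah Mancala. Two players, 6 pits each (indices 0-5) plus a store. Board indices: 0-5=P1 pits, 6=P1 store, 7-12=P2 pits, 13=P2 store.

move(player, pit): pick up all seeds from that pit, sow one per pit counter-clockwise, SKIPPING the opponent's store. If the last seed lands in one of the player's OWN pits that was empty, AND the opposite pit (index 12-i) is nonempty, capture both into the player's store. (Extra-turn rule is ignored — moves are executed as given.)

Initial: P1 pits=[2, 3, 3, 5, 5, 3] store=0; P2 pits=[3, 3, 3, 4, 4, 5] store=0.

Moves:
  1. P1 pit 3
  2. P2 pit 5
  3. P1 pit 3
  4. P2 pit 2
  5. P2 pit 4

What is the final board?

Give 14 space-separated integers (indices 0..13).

Move 1: P1 pit3 -> P1=[2,3,3,0,6,4](1) P2=[4,4,3,4,4,5](0)
Move 2: P2 pit5 -> P1=[3,4,4,1,6,4](1) P2=[4,4,3,4,4,0](1)
Move 3: P1 pit3 -> P1=[3,4,4,0,7,4](1) P2=[4,4,3,4,4,0](1)
Move 4: P2 pit2 -> P1=[0,4,4,0,7,4](1) P2=[4,4,0,5,5,0](5)
Move 5: P2 pit4 -> P1=[1,5,5,0,7,4](1) P2=[4,4,0,5,0,1](6)

Answer: 1 5 5 0 7 4 1 4 4 0 5 0 1 6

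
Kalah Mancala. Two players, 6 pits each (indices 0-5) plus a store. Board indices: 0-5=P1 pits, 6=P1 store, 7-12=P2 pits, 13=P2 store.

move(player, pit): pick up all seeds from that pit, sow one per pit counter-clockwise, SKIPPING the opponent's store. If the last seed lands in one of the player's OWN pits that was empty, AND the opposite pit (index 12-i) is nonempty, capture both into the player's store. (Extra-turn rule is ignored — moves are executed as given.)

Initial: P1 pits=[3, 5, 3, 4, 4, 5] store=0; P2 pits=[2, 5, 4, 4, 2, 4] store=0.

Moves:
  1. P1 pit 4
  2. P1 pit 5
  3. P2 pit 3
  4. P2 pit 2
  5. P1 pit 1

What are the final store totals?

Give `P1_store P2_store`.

Move 1: P1 pit4 -> P1=[3,5,3,4,0,6](1) P2=[3,6,4,4,2,4](0)
Move 2: P1 pit5 -> P1=[3,5,3,4,0,0](2) P2=[4,7,5,5,3,4](0)
Move 3: P2 pit3 -> P1=[4,6,3,4,0,0](2) P2=[4,7,5,0,4,5](1)
Move 4: P2 pit2 -> P1=[5,6,3,4,0,0](2) P2=[4,7,0,1,5,6](2)
Move 5: P1 pit1 -> P1=[5,0,4,5,1,1](3) P2=[5,7,0,1,5,6](2)

Answer: 3 2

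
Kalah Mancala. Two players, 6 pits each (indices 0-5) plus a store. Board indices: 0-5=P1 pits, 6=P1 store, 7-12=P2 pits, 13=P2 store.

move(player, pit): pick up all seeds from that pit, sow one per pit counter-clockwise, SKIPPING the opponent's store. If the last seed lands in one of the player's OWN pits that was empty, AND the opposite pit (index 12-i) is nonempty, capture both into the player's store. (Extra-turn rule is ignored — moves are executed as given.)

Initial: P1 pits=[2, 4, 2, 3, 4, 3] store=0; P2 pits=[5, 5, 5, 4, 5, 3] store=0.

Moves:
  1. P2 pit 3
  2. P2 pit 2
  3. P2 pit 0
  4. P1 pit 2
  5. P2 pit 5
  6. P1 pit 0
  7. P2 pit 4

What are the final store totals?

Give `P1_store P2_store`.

Move 1: P2 pit3 -> P1=[3,4,2,3,4,3](0) P2=[5,5,5,0,6,4](1)
Move 2: P2 pit2 -> P1=[4,4,2,3,4,3](0) P2=[5,5,0,1,7,5](2)
Move 3: P2 pit0 -> P1=[4,4,2,3,4,3](0) P2=[0,6,1,2,8,6](2)
Move 4: P1 pit2 -> P1=[4,4,0,4,5,3](0) P2=[0,6,1,2,8,6](2)
Move 5: P2 pit5 -> P1=[5,5,1,5,6,3](0) P2=[0,6,1,2,8,0](3)
Move 6: P1 pit0 -> P1=[0,6,2,6,7,4](0) P2=[0,6,1,2,8,0](3)
Move 7: P2 pit4 -> P1=[1,7,3,7,8,5](0) P2=[0,6,1,2,0,1](4)

Answer: 0 4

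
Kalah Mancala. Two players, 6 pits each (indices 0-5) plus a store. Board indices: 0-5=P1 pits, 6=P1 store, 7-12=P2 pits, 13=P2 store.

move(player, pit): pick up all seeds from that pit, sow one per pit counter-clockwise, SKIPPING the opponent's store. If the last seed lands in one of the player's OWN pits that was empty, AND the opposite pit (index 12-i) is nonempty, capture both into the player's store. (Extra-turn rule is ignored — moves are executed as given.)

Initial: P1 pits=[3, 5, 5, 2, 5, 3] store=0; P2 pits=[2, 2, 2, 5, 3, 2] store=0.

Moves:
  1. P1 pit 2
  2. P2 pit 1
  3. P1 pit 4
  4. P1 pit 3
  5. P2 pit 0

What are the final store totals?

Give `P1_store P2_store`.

Move 1: P1 pit2 -> P1=[3,5,0,3,6,4](1) P2=[3,2,2,5,3,2](0)
Move 2: P2 pit1 -> P1=[3,5,0,3,6,4](1) P2=[3,0,3,6,3,2](0)
Move 3: P1 pit4 -> P1=[3,5,0,3,0,5](2) P2=[4,1,4,7,3,2](0)
Move 4: P1 pit3 -> P1=[3,5,0,0,1,6](3) P2=[4,1,4,7,3,2](0)
Move 5: P2 pit0 -> P1=[3,5,0,0,1,6](3) P2=[0,2,5,8,4,2](0)

Answer: 3 0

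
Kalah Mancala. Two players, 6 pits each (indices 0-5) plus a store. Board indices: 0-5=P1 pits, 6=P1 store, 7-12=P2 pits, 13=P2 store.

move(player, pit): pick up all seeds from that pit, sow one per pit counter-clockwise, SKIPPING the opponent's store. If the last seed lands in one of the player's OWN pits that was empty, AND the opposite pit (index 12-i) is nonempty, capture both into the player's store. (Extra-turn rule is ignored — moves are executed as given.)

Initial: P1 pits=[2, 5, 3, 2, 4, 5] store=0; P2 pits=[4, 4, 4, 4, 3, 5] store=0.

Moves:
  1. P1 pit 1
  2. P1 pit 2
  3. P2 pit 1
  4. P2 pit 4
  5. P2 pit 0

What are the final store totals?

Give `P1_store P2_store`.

Answer: 2 3

Derivation:
Move 1: P1 pit1 -> P1=[2,0,4,3,5,6](1) P2=[4,4,4,4,3,5](0)
Move 2: P1 pit2 -> P1=[2,0,0,4,6,7](2) P2=[4,4,4,4,3,5](0)
Move 3: P2 pit1 -> P1=[2,0,0,4,6,7](2) P2=[4,0,5,5,4,6](0)
Move 4: P2 pit4 -> P1=[3,1,0,4,6,7](2) P2=[4,0,5,5,0,7](1)
Move 5: P2 pit0 -> P1=[3,0,0,4,6,7](2) P2=[0,1,6,6,0,7](3)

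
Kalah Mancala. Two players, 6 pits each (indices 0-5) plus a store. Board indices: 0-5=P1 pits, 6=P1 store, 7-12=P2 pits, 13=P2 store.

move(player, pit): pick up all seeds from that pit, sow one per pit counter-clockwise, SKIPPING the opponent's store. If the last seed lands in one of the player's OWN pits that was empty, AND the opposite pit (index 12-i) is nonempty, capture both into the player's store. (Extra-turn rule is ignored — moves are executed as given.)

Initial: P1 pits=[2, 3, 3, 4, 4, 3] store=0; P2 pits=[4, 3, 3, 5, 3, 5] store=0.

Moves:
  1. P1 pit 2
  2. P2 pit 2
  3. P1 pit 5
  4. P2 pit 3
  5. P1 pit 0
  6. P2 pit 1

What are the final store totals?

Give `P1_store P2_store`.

Move 1: P1 pit2 -> P1=[2,3,0,5,5,4](0) P2=[4,3,3,5,3,5](0)
Move 2: P2 pit2 -> P1=[2,3,0,5,5,4](0) P2=[4,3,0,6,4,6](0)
Move 3: P1 pit5 -> P1=[2,3,0,5,5,0](1) P2=[5,4,1,6,4,6](0)
Move 4: P2 pit3 -> P1=[3,4,1,5,5,0](1) P2=[5,4,1,0,5,7](1)
Move 5: P1 pit0 -> P1=[0,5,2,6,5,0](1) P2=[5,4,1,0,5,7](1)
Move 6: P2 pit1 -> P1=[0,5,2,6,5,0](1) P2=[5,0,2,1,6,8](1)

Answer: 1 1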